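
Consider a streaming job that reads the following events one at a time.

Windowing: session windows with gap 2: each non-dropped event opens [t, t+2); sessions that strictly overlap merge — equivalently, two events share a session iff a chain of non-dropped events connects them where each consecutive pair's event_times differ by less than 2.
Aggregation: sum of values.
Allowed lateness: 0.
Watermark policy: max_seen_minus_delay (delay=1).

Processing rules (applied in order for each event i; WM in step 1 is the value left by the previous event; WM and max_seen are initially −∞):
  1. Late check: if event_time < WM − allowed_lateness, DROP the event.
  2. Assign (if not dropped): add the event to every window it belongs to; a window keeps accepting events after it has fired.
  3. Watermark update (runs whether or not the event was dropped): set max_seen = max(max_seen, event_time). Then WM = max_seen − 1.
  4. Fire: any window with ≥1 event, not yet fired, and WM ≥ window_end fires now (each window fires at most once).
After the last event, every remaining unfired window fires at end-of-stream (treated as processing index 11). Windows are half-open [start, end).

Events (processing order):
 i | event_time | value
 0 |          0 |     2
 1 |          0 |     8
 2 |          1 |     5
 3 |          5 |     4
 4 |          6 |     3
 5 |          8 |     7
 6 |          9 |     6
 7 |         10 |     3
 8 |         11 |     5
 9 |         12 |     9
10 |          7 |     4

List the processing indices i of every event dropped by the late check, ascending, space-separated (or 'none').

10

i=0 t=0 v=2: → [0,2); WM=-1
i=1 t=0 v=8: → [0,2); WM=-1
i=2 t=1 v=5: → [0,3); WM=0
i=3 t=5 v=4: → [5,7); WM=4
i=4 t=6 v=3: → [5,8); WM=5
i=5 t=8 v=7: → [8,10); WM=7
i=6 t=9 v=6: → [8,11); WM=8
i=7 t=10 v=3: → [8,12); WM=9
i=8 t=11 v=5: → [8,13); WM=10
i=9 t=12 v=9: → [8,14); WM=11
i=10 t=7 v=4: DROP (t<11-0); WM=11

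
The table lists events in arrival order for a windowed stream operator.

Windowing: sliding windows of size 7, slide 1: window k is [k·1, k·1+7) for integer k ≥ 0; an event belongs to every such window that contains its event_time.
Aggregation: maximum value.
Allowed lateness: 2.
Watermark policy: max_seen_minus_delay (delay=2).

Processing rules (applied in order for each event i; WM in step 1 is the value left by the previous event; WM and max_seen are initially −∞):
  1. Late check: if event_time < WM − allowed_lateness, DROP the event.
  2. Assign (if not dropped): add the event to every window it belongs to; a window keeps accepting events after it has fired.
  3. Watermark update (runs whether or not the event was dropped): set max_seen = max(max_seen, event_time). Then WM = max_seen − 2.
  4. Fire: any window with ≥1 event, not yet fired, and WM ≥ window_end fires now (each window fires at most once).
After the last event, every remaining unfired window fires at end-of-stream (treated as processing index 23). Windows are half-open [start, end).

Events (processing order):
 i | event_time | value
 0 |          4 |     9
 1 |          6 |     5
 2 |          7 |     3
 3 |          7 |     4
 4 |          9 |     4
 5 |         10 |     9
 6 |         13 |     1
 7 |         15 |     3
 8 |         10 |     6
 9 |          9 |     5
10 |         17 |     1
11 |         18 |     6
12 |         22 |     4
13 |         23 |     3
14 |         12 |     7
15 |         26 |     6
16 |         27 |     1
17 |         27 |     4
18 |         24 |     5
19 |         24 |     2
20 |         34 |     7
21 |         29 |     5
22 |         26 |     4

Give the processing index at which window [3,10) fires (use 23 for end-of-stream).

6

i=0 t=4 v=9: → [4,11),[3,10),[2,9),[1,8),[0,7); WM=2
i=1 t=6 v=5: → [6,13),[5,12),[4,11),[3,10),[2,9),[1,8),[0,7); WM=4
i=2 t=7 v=3: → [7,14),[6,13),[5,12),[4,11),[3,10),[2,9),[1,8); WM=5
i=3 t=7 v=4: → [7,14),[6,13),[5,12),[4,11),[3,10),[2,9),[1,8); WM=5
i=4 t=9 v=4: → [9,16),[8,15),[7,14),[6,13),[5,12),[4,11),[3,10); WM=7; [0,7) fires=9
i=5 t=10 v=9: → [10,17),[9,16),[8,15),[7,14),[6,13),[5,12),[4,11); WM=8; [1,8) fires=9
i=6 t=13 v=1: → [13,20),[12,19),[11,18),[10,17),[9,16),[8,15),[7,14); WM=11; [2,9) fires=9 [3,10) fires=9 [4,11) fires=9
i=7 t=15 v=3: → [15,22),[14,21),[13,20),[12,19),[11,18),[10,17),[9,16); WM=13; [5,12) fires=9 [6,13) fires=9
i=8 t=10 v=6: DROP (t<13-2); WM=13
i=9 t=9 v=5: DROP (t<13-2); WM=13
i=10 t=17 v=1: → [17,24),[16,23),[15,22),[14,21),[13,20),[12,19),[11,18); WM=15; [7,14) fires=9 [8,15) fires=9
i=11 t=18 v=6: → [18,25),[17,24),[16,23),[15,22),[14,21),[13,20),[12,19); WM=16; [9,16) fires=9
i=12 t=22 v=4: → [22,29),[21,28),[20,27),[19,26),[18,25),[17,24),[16,23); WM=20; [10,17) fires=9 [11,18) fires=3 [12,19) fires=6 [13,20) fires=6
i=13 t=23 v=3: → [23,30),[22,29),[21,28),[20,27),[19,26),[18,25),[17,24); WM=21; [14,21) fires=6
i=14 t=12 v=7: DROP (t<21-2); WM=21
i=15 t=26 v=6: → [26,33),[25,32),[24,31),[23,30),[22,29),[21,28),[20,27); WM=24; [15,22) fires=6 [16,23) fires=6 [17,24) fires=6
i=16 t=27 v=1: → [27,34),[26,33),[25,32),[24,31),[23,30),[22,29),[21,28); WM=25; [18,25) fires=6
i=17 t=27 v=4: → [27,34),[26,33),[25,32),[24,31),[23,30),[22,29),[21,28); WM=25
i=18 t=24 v=5: → [24,31),[23,30),[22,29),[21,28),[20,27),[19,26),[18,25); WM=25
i=19 t=24 v=2: → [24,31),[23,30),[22,29),[21,28),[20,27),[19,26),[18,25); WM=25
i=20 t=34 v=7: → [34,41),[33,40),[32,39),[31,38),[30,37),[29,36),[28,35); WM=32; [19,26) fires=5 [20,27) fires=6 [21,28) fires=6 [22,29) fires=6 [23,30) fires=6 [24,31) fires=6 [25,32) fires=6
i=21 t=29 v=5: DROP (t<32-2); WM=32
i=22 t=26 v=4: DROP (t<32-2); WM=32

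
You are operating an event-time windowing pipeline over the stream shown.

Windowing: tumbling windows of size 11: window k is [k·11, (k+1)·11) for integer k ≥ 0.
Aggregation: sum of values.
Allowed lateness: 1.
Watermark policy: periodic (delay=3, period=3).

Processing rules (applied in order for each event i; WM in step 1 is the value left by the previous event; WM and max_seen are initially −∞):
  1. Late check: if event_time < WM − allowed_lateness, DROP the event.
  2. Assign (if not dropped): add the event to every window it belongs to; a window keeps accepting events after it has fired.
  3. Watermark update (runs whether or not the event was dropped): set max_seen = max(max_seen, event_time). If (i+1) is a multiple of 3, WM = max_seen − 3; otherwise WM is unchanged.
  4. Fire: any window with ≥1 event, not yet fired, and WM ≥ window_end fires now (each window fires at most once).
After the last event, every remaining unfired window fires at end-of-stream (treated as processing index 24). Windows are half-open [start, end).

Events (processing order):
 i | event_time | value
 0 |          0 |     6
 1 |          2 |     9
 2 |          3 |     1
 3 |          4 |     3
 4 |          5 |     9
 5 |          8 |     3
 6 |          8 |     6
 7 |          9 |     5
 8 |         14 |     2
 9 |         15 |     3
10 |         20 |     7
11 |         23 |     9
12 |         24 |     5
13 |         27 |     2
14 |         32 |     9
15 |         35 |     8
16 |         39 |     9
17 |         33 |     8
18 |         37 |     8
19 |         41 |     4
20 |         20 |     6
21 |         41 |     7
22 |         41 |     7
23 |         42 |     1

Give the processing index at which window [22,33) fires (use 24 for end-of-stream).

17

i=0 t=0 v=6: → [0,11); WM=−∞
i=1 t=2 v=9: → [0,11); WM=−∞
i=2 t=3 v=1: → [0,11); WM=0
i=3 t=4 v=3: → [0,11); WM=0
i=4 t=5 v=9: → [0,11); WM=0
i=5 t=8 v=3: → [0,11); WM=5
i=6 t=8 v=6: → [0,11); WM=5
i=7 t=9 v=5: → [0,11); WM=5
i=8 t=14 v=2: → [11,22); WM=11; [0,11) fires=42
i=9 t=15 v=3: → [11,22); WM=11
i=10 t=20 v=7: → [11,22); WM=11
i=11 t=23 v=9: → [22,33); WM=20
i=12 t=24 v=5: → [22,33); WM=20
i=13 t=27 v=2: → [22,33); WM=20
i=14 t=32 v=9: → [22,33); WM=29; [11,22) fires=12
i=15 t=35 v=8: → [33,44); WM=29
i=16 t=39 v=9: → [33,44); WM=29
i=17 t=33 v=8: → [33,44); WM=36; [22,33) fires=25
i=18 t=37 v=8: → [33,44); WM=36
i=19 t=41 v=4: → [33,44); WM=36
i=20 t=20 v=6: DROP (t<36-1); WM=38
i=21 t=41 v=7: → [33,44); WM=38
i=22 t=41 v=7: → [33,44); WM=38
i=23 t=42 v=1: → [33,44); WM=39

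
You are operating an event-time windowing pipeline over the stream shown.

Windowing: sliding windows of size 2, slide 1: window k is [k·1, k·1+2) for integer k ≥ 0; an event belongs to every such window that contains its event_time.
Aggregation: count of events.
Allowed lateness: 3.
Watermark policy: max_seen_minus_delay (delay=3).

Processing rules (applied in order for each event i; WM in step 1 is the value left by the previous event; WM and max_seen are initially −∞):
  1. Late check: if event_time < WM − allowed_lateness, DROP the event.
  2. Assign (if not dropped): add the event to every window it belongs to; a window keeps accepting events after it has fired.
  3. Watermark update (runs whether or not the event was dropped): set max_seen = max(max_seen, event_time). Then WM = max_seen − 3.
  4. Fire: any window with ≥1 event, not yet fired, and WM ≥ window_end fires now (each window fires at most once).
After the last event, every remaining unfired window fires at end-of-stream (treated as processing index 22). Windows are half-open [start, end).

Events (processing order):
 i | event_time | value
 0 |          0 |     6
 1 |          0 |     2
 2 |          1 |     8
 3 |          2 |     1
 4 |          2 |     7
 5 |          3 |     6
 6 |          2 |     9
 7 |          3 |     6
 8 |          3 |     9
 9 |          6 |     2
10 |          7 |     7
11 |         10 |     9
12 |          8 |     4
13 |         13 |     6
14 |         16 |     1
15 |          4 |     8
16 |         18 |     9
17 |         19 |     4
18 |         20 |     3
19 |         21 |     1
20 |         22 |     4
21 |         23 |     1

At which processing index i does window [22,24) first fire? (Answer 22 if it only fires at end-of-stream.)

i=0 t=0 v=6: → [0,2); WM=-3
i=1 t=0 v=2: → [0,2); WM=-3
i=2 t=1 v=8: → [1,3),[0,2); WM=-2
i=3 t=2 v=1: → [2,4),[1,3); WM=-1
i=4 t=2 v=7: → [2,4),[1,3); WM=-1
i=5 t=3 v=6: → [3,5),[2,4); WM=0
i=6 t=2 v=9: → [2,4),[1,3); WM=0
i=7 t=3 v=6: → [3,5),[2,4); WM=0
i=8 t=3 v=9: → [3,5),[2,4); WM=0
i=9 t=6 v=2: → [6,8),[5,7); WM=3; [0,2) fires=3 [1,3) fires=4
i=10 t=7 v=7: → [7,9),[6,8); WM=4; [2,4) fires=6
i=11 t=10 v=9: → [10,12),[9,11); WM=7; [3,5) fires=3 [5,7) fires=1
i=12 t=8 v=4: → [8,10),[7,9); WM=7
i=13 t=13 v=6: → [13,15),[12,14); WM=10; [6,8) fires=2 [7,9) fires=2 [8,10) fires=1
i=14 t=16 v=1: → [16,18),[15,17); WM=13; [9,11) fires=1 [10,12) fires=1
i=15 t=4 v=8: DROP (t<13-3); WM=13
i=16 t=18 v=9: → [18,20),[17,19); WM=15; [12,14) fires=1 [13,15) fires=1
i=17 t=19 v=4: → [19,21),[18,20); WM=16
i=18 t=20 v=3: → [20,22),[19,21); WM=17; [15,17) fires=1
i=19 t=21 v=1: → [21,23),[20,22); WM=18; [16,18) fires=1
i=20 t=22 v=4: → [22,24),[21,23); WM=19; [17,19) fires=1
i=21 t=23 v=1: → [23,25),[22,24); WM=20; [18,20) fires=2

22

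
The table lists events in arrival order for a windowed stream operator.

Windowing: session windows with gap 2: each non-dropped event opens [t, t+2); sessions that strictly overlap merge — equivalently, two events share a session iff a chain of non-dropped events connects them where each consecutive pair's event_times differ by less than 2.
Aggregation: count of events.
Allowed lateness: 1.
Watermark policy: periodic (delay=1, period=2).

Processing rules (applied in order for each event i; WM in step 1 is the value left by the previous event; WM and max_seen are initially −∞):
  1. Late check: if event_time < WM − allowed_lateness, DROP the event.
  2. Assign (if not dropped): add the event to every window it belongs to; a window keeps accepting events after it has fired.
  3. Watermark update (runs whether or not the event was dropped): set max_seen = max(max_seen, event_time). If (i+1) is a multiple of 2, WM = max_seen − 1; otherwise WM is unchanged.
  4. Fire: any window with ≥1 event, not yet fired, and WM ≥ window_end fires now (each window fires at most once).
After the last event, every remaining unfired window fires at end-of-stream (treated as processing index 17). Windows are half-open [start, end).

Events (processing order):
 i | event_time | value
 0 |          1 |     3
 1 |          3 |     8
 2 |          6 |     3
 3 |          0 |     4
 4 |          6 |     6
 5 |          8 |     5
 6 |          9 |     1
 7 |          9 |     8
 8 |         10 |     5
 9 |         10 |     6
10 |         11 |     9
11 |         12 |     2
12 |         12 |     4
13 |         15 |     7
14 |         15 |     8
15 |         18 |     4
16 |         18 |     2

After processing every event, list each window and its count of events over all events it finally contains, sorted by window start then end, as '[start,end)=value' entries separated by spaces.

i=0 t=1 v=3: → [1,3); WM=−∞
i=1 t=3 v=8: → [3,5); WM=2
i=2 t=6 v=3: → [6,8); WM=2
i=3 t=0 v=4: DROP (t<2-1); WM=5
i=4 t=6 v=6: → [6,8); WM=5
i=5 t=8 v=5: → [8,10); WM=7
i=6 t=9 v=1: → [8,11); WM=7
i=7 t=9 v=8: → [8,11); WM=8
i=8 t=10 v=5: → [8,12); WM=8
i=9 t=10 v=6: → [8,12); WM=9
i=10 t=11 v=9: → [8,13); WM=9
i=11 t=12 v=2: → [8,14); WM=11
i=12 t=12 v=4: → [8,14); WM=11
i=13 t=15 v=7: → [15,17); WM=14
i=14 t=15 v=8: → [15,17); WM=14
i=15 t=18 v=4: → [18,20); WM=17
i=16 t=18 v=2: → [18,20); WM=17

[1,3)=1 [3,5)=1 [6,8)=2 [8,14)=8 [15,17)=2 [18,20)=2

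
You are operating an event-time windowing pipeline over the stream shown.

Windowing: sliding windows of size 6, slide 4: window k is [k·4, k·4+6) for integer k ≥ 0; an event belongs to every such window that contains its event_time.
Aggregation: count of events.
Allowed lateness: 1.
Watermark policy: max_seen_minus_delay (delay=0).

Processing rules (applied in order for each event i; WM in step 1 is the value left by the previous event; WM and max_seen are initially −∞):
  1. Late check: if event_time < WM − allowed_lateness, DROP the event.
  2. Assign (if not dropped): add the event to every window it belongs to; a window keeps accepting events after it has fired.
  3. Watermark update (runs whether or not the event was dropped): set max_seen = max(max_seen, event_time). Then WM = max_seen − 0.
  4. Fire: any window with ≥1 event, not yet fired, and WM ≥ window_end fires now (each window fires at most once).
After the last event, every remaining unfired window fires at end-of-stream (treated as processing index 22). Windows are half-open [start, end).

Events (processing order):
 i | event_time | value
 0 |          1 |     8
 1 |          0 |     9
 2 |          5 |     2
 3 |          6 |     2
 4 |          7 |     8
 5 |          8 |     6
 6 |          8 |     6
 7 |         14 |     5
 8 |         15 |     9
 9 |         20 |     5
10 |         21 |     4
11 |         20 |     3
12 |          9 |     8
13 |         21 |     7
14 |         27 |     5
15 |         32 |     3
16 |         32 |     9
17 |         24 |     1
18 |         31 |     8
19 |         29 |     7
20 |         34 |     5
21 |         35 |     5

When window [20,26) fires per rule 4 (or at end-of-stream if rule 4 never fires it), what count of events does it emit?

i=0 t=1 v=8: → [0,6); WM=1
i=1 t=0 v=9: → [0,6); WM=1
i=2 t=5 v=2: → [4,10),[0,6); WM=5
i=3 t=6 v=2: → [4,10); WM=6; [0,6) fires=3
i=4 t=7 v=8: → [4,10); WM=7
i=5 t=8 v=6: → [8,14),[4,10); WM=8
i=6 t=8 v=6: → [8,14),[4,10); WM=8
i=7 t=14 v=5: → [12,18); WM=14; [4,10) fires=5 [8,14) fires=2
i=8 t=15 v=9: → [12,18); WM=15
i=9 t=20 v=5: → [20,26),[16,22); WM=20; [12,18) fires=2
i=10 t=21 v=4: → [20,26),[16,22); WM=21
i=11 t=20 v=3: → [20,26),[16,22); WM=21
i=12 t=9 v=8: DROP (t<21-1); WM=21
i=13 t=21 v=7: → [20,26),[16,22); WM=21
i=14 t=27 v=5: → [24,30); WM=27; [16,22) fires=4 [20,26) fires=4
i=15 t=32 v=3: → [32,38),[28,34); WM=32; [24,30) fires=1
i=16 t=32 v=9: → [32,38),[28,34); WM=32
i=17 t=24 v=1: DROP (t<32-1); WM=32
i=18 t=31 v=8: → [28,34); WM=32
i=19 t=29 v=7: DROP (t<32-1); WM=32
i=20 t=34 v=5: → [32,38); WM=34; [28,34) fires=3
i=21 t=35 v=5: → [32,38); WM=35

4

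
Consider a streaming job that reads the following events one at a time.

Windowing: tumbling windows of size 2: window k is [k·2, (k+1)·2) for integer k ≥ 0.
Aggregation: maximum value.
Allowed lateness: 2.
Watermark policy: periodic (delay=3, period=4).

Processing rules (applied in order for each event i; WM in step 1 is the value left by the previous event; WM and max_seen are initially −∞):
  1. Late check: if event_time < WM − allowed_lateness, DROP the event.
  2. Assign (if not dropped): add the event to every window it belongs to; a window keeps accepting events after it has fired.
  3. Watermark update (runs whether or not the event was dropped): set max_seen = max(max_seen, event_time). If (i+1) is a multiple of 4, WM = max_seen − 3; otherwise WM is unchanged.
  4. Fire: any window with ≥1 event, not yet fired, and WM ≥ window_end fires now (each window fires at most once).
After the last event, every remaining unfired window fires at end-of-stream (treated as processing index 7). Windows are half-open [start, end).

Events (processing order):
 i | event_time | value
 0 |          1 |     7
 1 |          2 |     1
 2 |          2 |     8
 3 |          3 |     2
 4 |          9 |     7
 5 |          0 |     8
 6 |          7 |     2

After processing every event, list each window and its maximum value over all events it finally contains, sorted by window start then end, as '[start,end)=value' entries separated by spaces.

i=0 t=1 v=7: → [0,2); WM=−∞
i=1 t=2 v=1: → [2,4); WM=−∞
i=2 t=2 v=8: → [2,4); WM=−∞
i=3 t=3 v=2: → [2,4); WM=0
i=4 t=9 v=7: → [8,10); WM=0
i=5 t=0 v=8: → [0,2); WM=0
i=6 t=7 v=2: → [6,8); WM=0

[0,2)=8 [2,4)=8 [6,8)=2 [8,10)=7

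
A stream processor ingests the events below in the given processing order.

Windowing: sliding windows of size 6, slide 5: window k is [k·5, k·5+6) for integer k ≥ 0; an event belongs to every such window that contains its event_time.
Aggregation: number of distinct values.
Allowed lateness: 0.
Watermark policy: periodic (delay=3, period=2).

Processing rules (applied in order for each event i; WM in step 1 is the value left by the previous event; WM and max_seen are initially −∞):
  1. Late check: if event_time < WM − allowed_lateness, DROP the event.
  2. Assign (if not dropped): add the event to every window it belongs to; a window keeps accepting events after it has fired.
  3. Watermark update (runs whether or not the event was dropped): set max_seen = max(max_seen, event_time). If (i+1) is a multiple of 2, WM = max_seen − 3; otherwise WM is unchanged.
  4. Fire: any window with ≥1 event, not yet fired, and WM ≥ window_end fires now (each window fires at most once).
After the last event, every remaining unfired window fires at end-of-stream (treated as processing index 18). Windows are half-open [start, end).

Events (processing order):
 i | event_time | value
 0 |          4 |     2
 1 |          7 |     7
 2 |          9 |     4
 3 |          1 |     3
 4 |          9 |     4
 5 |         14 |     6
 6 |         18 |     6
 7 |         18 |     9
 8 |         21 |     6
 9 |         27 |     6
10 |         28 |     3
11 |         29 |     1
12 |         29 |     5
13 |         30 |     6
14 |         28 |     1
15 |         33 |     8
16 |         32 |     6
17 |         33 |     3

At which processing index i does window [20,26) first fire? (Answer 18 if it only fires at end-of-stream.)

i=0 t=4 v=2: → [0,6); WM=−∞
i=1 t=7 v=7: → [5,11); WM=4
i=2 t=9 v=4: → [5,11); WM=4
i=3 t=1 v=3: DROP (t<4-0); WM=6; [0,6) fires=1
i=4 t=9 v=4: → [5,11); WM=6
i=5 t=14 v=6: → [10,16); WM=11; [5,11) fires=2
i=6 t=18 v=6: → [15,21); WM=11
i=7 t=18 v=9: → [15,21); WM=15
i=8 t=21 v=6: → [20,26); WM=15
i=9 t=27 v=6: → [25,31); WM=24; [10,16) fires=1 [15,21) fires=2
i=10 t=28 v=3: → [25,31); WM=24
i=11 t=29 v=1: → [25,31); WM=26; [20,26) fires=1
i=12 t=29 v=5: → [25,31); WM=26
i=13 t=30 v=6: → [30,36),[25,31); WM=27
i=14 t=28 v=1: → [25,31); WM=27
i=15 t=33 v=8: → [30,36); WM=30
i=16 t=32 v=6: → [30,36); WM=30
i=17 t=33 v=3: → [30,36); WM=30

11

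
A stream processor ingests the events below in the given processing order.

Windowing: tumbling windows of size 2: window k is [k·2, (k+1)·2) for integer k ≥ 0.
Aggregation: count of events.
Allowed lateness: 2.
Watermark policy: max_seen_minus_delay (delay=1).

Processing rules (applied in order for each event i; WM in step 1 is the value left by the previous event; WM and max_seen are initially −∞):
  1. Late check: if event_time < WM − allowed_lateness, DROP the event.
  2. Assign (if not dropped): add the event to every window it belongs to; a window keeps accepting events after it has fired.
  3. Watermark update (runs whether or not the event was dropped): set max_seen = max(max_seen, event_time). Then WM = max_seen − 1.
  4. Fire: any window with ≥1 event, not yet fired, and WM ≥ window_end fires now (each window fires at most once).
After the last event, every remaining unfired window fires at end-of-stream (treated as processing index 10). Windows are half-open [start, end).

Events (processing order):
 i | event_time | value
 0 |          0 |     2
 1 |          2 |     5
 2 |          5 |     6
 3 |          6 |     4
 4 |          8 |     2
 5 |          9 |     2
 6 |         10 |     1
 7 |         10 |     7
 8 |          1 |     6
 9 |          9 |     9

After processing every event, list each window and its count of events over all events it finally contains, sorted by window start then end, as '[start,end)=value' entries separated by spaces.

[0,2)=1 [2,4)=1 [4,6)=1 [6,8)=1 [8,10)=3 [10,12)=2

i=0 t=0 v=2: → [0,2); WM=-1
i=1 t=2 v=5: → [2,4); WM=1
i=2 t=5 v=6: → [4,6); WM=4; [0,2) fires=1 [2,4) fires=1
i=3 t=6 v=4: → [6,8); WM=5
i=4 t=8 v=2: → [8,10); WM=7; [4,6) fires=1
i=5 t=9 v=2: → [8,10); WM=8; [6,8) fires=1
i=6 t=10 v=1: → [10,12); WM=9
i=7 t=10 v=7: → [10,12); WM=9
i=8 t=1 v=6: DROP (t<9-2); WM=9
i=9 t=9 v=9: → [8,10); WM=9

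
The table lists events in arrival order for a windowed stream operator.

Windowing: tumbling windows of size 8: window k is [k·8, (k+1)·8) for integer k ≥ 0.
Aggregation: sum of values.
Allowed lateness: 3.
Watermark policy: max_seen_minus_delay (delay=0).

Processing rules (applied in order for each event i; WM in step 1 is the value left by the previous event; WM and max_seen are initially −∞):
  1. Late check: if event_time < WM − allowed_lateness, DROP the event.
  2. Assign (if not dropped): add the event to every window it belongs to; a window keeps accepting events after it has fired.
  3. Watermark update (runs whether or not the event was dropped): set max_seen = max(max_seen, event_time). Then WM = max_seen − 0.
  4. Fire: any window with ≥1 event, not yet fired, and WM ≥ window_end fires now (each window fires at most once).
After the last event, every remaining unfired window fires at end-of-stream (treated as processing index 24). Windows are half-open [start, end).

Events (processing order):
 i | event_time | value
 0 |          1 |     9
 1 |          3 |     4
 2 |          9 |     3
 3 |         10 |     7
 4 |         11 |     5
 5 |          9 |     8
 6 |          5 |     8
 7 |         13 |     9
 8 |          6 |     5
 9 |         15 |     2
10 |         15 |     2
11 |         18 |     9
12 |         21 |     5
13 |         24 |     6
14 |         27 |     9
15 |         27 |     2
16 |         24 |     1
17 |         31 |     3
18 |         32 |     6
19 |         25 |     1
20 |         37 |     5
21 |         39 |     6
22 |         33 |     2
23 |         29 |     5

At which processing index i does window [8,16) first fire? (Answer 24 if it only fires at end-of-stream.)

i=0 t=1 v=9: → [0,8); WM=1
i=1 t=3 v=4: → [0,8); WM=3
i=2 t=9 v=3: → [8,16); WM=9; [0,8) fires=13
i=3 t=10 v=7: → [8,16); WM=10
i=4 t=11 v=5: → [8,16); WM=11
i=5 t=9 v=8: → [8,16); WM=11
i=6 t=5 v=8: DROP (t<11-3); WM=11
i=7 t=13 v=9: → [8,16); WM=13
i=8 t=6 v=5: DROP (t<13-3); WM=13
i=9 t=15 v=2: → [8,16); WM=15
i=10 t=15 v=2: → [8,16); WM=15
i=11 t=18 v=9: → [16,24); WM=18; [8,16) fires=36
i=12 t=21 v=5: → [16,24); WM=21
i=13 t=24 v=6: → [24,32); WM=24; [16,24) fires=14
i=14 t=27 v=9: → [24,32); WM=27
i=15 t=27 v=2: → [24,32); WM=27
i=16 t=24 v=1: → [24,32); WM=27
i=17 t=31 v=3: → [24,32); WM=31
i=18 t=32 v=6: → [32,40); WM=32; [24,32) fires=21
i=19 t=25 v=1: DROP (t<32-3); WM=32
i=20 t=37 v=5: → [32,40); WM=37
i=21 t=39 v=6: → [32,40); WM=39
i=22 t=33 v=2: DROP (t<39-3); WM=39
i=23 t=29 v=5: DROP (t<39-3); WM=39

11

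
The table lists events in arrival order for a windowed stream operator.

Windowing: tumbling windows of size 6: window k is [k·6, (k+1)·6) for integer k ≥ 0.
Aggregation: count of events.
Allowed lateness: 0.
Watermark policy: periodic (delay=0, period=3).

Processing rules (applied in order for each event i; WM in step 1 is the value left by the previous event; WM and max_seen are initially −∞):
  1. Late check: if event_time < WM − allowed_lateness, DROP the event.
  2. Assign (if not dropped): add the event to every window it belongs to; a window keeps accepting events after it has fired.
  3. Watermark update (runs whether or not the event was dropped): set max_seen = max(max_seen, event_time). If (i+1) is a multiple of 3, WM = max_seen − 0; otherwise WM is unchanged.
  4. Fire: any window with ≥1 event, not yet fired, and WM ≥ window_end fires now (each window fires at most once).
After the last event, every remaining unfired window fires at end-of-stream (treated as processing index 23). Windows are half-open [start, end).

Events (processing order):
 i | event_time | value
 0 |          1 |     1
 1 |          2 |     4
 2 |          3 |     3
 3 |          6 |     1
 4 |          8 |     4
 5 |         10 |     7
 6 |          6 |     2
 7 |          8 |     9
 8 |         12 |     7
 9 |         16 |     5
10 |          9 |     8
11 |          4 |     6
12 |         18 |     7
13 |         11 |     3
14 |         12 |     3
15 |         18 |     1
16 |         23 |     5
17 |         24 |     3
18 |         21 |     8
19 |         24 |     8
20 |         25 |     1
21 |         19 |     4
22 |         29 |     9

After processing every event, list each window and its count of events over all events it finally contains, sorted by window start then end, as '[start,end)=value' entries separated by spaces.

i=0 t=1 v=1: → [0,6); WM=−∞
i=1 t=2 v=4: → [0,6); WM=−∞
i=2 t=3 v=3: → [0,6); WM=3
i=3 t=6 v=1: → [6,12); WM=3
i=4 t=8 v=4: → [6,12); WM=3
i=5 t=10 v=7: → [6,12); WM=10; [0,6) fires=3
i=6 t=6 v=2: DROP (t<10-0); WM=10
i=7 t=8 v=9: DROP (t<10-0); WM=10
i=8 t=12 v=7: → [12,18); WM=12; [6,12) fires=3
i=9 t=16 v=5: → [12,18); WM=12
i=10 t=9 v=8: DROP (t<12-0); WM=12
i=11 t=4 v=6: DROP (t<12-0); WM=16
i=12 t=18 v=7: → [18,24); WM=16
i=13 t=11 v=3: DROP (t<16-0); WM=16
i=14 t=12 v=3: DROP (t<16-0); WM=18; [12,18) fires=2
i=15 t=18 v=1: → [18,24); WM=18
i=16 t=23 v=5: → [18,24); WM=18
i=17 t=24 v=3: → [24,30); WM=24; [18,24) fires=3
i=18 t=21 v=8: DROP (t<24-0); WM=24
i=19 t=24 v=8: → [24,30); WM=24
i=20 t=25 v=1: → [24,30); WM=25
i=21 t=19 v=4: DROP (t<25-0); WM=25
i=22 t=29 v=9: → [24,30); WM=25

[0,6)=3 [6,12)=3 [12,18)=2 [18,24)=3 [24,30)=4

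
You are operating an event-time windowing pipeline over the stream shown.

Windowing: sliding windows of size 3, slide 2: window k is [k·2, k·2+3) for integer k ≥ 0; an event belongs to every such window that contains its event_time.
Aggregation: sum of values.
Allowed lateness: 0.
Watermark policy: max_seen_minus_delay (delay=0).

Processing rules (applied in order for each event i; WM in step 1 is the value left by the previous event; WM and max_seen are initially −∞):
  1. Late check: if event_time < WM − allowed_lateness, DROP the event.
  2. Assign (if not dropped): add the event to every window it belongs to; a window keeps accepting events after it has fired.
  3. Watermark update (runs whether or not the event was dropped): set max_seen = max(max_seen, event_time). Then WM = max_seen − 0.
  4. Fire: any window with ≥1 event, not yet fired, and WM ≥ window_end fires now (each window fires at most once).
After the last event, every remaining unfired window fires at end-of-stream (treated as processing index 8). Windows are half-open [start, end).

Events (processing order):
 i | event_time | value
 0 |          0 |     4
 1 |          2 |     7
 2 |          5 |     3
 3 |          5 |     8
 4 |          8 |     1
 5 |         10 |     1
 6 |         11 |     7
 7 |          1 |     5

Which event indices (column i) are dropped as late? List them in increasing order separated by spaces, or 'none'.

i=0 t=0 v=4: → [0,3); WM=0
i=1 t=2 v=7: → [2,5),[0,3); WM=2
i=2 t=5 v=3: → [4,7); WM=5; [0,3) fires=11 [2,5) fires=7
i=3 t=5 v=8: → [4,7); WM=5
i=4 t=8 v=1: → [8,11),[6,9); WM=8; [4,7) fires=11
i=5 t=10 v=1: → [10,13),[8,11); WM=10; [6,9) fires=1
i=6 t=11 v=7: → [10,13); WM=11; [8,11) fires=2
i=7 t=1 v=5: DROP (t<11-0); WM=11

7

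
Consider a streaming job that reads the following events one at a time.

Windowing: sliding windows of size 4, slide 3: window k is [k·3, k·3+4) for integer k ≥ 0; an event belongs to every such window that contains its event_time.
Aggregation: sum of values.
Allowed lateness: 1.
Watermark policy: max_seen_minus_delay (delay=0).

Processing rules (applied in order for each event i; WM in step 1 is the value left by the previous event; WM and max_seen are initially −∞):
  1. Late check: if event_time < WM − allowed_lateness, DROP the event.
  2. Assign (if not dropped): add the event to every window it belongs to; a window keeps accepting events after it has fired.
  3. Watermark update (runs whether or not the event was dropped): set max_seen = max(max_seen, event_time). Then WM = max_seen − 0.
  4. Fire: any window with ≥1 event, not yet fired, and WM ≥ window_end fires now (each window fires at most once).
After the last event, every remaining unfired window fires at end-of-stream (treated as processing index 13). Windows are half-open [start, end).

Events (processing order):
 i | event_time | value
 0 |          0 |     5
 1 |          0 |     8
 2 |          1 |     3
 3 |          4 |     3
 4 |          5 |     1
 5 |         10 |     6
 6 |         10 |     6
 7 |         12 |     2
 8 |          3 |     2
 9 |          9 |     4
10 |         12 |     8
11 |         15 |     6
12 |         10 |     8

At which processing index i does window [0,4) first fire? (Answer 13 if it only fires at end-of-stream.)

i=0 t=0 v=5: → [0,4); WM=0
i=1 t=0 v=8: → [0,4); WM=0
i=2 t=1 v=3: → [0,4); WM=1
i=3 t=4 v=3: → [3,7); WM=4; [0,4) fires=16
i=4 t=5 v=1: → [3,7); WM=5
i=5 t=10 v=6: → [9,13); WM=10; [3,7) fires=4
i=6 t=10 v=6: → [9,13); WM=10
i=7 t=12 v=2: → [12,16),[9,13); WM=12
i=8 t=3 v=2: DROP (t<12-1); WM=12
i=9 t=9 v=4: DROP (t<12-1); WM=12
i=10 t=12 v=8: → [12,16),[9,13); WM=12
i=11 t=15 v=6: → [15,19),[12,16); WM=15; [9,13) fires=22
i=12 t=10 v=8: DROP (t<15-1); WM=15

3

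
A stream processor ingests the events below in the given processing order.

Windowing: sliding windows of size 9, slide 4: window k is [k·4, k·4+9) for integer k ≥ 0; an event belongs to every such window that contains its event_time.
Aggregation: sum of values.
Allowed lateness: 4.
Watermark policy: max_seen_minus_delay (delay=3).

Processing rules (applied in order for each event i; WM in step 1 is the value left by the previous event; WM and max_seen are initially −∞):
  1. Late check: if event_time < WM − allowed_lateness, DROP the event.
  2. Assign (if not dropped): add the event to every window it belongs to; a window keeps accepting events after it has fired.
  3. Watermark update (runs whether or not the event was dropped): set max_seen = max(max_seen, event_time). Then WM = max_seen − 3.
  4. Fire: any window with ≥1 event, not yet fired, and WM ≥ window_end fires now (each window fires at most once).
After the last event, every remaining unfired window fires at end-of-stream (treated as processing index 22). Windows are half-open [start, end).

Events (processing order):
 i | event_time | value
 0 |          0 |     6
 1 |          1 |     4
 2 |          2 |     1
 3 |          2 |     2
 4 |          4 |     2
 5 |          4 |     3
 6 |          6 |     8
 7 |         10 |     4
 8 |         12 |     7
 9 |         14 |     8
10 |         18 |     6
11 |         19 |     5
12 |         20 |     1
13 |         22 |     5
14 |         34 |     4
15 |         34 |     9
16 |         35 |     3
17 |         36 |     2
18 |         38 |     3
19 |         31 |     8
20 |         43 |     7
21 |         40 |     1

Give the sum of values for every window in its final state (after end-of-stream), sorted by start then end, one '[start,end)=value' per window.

[0,9)=26 [4,13)=24 [8,17)=19 [12,21)=27 [16,25)=17 [20,29)=6 [24,33)=8 [28,37)=26 [32,41)=22 [36,45)=13 [40,49)=8

i=0 t=0 v=6: → [0,9); WM=-3
i=1 t=1 v=4: → [0,9); WM=-2
i=2 t=2 v=1: → [0,9); WM=-1
i=3 t=2 v=2: → [0,9); WM=-1
i=4 t=4 v=2: → [4,13),[0,9); WM=1
i=5 t=4 v=3: → [4,13),[0,9); WM=1
i=6 t=6 v=8: → [4,13),[0,9); WM=3
i=7 t=10 v=4: → [8,17),[4,13); WM=7
i=8 t=12 v=7: → [12,21),[8,17),[4,13); WM=9; [0,9) fires=26
i=9 t=14 v=8: → [12,21),[8,17); WM=11
i=10 t=18 v=6: → [16,25),[12,21); WM=15; [4,13) fires=24
i=11 t=19 v=5: → [16,25),[12,21); WM=16
i=12 t=20 v=1: → [20,29),[16,25),[12,21); WM=17; [8,17) fires=19
i=13 t=22 v=5: → [20,29),[16,25); WM=19
i=14 t=34 v=4: → [32,41),[28,37); WM=31; [12,21) fires=27 [16,25) fires=17 [20,29) fires=6
i=15 t=34 v=9: → [32,41),[28,37); WM=31
i=16 t=35 v=3: → [32,41),[28,37); WM=32
i=17 t=36 v=2: → [36,45),[32,41),[28,37); WM=33
i=18 t=38 v=3: → [36,45),[32,41); WM=35
i=19 t=31 v=8: → [28,37),[24,33); WM=35; [24,33) fires=8
i=20 t=43 v=7: → [40,49),[36,45); WM=40; [28,37) fires=26
i=21 t=40 v=1: → [40,49),[36,45),[32,41); WM=40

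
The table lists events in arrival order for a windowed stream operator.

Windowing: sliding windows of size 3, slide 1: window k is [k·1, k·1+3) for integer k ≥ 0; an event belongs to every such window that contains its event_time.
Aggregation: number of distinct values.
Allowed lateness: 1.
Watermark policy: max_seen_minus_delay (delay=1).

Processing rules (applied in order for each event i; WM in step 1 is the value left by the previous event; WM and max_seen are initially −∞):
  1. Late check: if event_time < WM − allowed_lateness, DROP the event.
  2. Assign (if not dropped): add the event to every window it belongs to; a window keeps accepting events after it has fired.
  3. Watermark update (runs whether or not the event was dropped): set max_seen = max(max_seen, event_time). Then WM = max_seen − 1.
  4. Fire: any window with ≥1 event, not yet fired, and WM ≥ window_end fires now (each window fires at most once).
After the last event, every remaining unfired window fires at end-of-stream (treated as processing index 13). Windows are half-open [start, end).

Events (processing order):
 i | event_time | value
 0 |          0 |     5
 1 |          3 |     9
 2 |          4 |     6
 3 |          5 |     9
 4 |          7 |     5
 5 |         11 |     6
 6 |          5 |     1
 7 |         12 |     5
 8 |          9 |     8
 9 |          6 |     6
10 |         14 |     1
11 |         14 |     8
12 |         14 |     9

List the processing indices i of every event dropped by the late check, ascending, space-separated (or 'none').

6 8 9

i=0 t=0 v=5: → [0,3); WM=-1
i=1 t=3 v=9: → [3,6),[2,5),[1,4); WM=2
i=2 t=4 v=6: → [4,7),[3,6),[2,5); WM=3; [0,3) fires=1
i=3 t=5 v=9: → [5,8),[4,7),[3,6); WM=4; [1,4) fires=1
i=4 t=7 v=5: → [7,10),[6,9),[5,8); WM=6; [2,5) fires=2 [3,6) fires=2
i=5 t=11 v=6: → [11,14),[10,13),[9,12); WM=10; [4,7) fires=2 [5,8) fires=2 [6,9) fires=1 [7,10) fires=1
i=6 t=5 v=1: DROP (t<10-1); WM=10
i=7 t=12 v=5: → [12,15),[11,14),[10,13); WM=11
i=8 t=9 v=8: DROP (t<11-1); WM=11
i=9 t=6 v=6: DROP (t<11-1); WM=11
i=10 t=14 v=1: → [14,17),[13,16),[12,15); WM=13; [9,12) fires=1 [10,13) fires=2
i=11 t=14 v=8: → [14,17),[13,16),[12,15); WM=13
i=12 t=14 v=9: → [14,17),[13,16),[12,15); WM=13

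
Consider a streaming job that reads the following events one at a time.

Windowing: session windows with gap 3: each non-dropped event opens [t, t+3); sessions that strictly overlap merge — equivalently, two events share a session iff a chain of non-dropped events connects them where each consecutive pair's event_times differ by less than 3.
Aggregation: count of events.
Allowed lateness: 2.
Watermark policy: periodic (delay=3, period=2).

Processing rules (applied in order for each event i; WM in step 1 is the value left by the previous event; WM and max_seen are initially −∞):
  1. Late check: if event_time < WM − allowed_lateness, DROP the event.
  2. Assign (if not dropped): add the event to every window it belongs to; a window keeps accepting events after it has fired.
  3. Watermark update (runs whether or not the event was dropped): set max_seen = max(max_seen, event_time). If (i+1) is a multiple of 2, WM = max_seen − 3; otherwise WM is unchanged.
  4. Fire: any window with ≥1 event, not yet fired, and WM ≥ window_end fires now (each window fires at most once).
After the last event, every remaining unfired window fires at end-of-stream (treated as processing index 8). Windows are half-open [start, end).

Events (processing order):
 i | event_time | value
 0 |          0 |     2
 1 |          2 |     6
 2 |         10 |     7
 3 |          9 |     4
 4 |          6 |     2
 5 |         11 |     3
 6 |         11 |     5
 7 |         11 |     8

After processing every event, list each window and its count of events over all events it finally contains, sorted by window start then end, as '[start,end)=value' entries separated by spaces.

i=0 t=0 v=2: → [0,3); WM=−∞
i=1 t=2 v=6: → [0,5); WM=-1
i=2 t=10 v=7: → [10,13); WM=-1
i=3 t=9 v=4: → [9,13); WM=7
i=4 t=6 v=2: → [6,9); WM=7
i=5 t=11 v=3: → [9,14); WM=8
i=6 t=11 v=5: → [9,14); WM=8
i=7 t=11 v=8: → [9,14); WM=8

[0,5)=2 [6,9)=1 [9,14)=5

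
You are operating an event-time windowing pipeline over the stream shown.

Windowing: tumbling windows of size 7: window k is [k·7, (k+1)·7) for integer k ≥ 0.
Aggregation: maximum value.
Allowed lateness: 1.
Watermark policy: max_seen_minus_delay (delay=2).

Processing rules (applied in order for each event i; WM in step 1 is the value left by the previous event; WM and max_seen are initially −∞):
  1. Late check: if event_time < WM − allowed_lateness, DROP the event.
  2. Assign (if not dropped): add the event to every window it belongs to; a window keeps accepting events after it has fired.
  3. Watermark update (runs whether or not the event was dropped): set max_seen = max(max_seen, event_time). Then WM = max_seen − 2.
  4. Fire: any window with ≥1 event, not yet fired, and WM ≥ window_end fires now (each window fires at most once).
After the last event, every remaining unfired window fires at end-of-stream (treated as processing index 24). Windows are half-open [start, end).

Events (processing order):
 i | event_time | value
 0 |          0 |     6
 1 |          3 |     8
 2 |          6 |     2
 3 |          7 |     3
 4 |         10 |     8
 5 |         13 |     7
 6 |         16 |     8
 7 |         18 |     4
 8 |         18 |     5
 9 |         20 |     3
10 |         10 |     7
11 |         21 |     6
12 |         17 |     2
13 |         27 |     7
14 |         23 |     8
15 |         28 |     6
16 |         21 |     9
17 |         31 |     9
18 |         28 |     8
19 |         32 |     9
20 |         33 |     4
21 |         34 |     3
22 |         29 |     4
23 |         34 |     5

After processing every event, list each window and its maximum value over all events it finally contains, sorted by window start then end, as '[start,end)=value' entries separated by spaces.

[0,7)=8 [7,14)=8 [14,21)=8 [21,28)=7 [28,35)=9

i=0 t=0 v=6: → [0,7); WM=-2
i=1 t=3 v=8: → [0,7); WM=1
i=2 t=6 v=2: → [0,7); WM=4
i=3 t=7 v=3: → [7,14); WM=5
i=4 t=10 v=8: → [7,14); WM=8; [0,7) fires=8
i=5 t=13 v=7: → [7,14); WM=11
i=6 t=16 v=8: → [14,21); WM=14; [7,14) fires=8
i=7 t=18 v=4: → [14,21); WM=16
i=8 t=18 v=5: → [14,21); WM=16
i=9 t=20 v=3: → [14,21); WM=18
i=10 t=10 v=7: DROP (t<18-1); WM=18
i=11 t=21 v=6: → [21,28); WM=19
i=12 t=17 v=2: DROP (t<19-1); WM=19
i=13 t=27 v=7: → [21,28); WM=25; [14,21) fires=8
i=14 t=23 v=8: DROP (t<25-1); WM=25
i=15 t=28 v=6: → [28,35); WM=26
i=16 t=21 v=9: DROP (t<26-1); WM=26
i=17 t=31 v=9: → [28,35); WM=29; [21,28) fires=7
i=18 t=28 v=8: → [28,35); WM=29
i=19 t=32 v=9: → [28,35); WM=30
i=20 t=33 v=4: → [28,35); WM=31
i=21 t=34 v=3: → [28,35); WM=32
i=22 t=29 v=4: DROP (t<32-1); WM=32
i=23 t=34 v=5: → [28,35); WM=32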